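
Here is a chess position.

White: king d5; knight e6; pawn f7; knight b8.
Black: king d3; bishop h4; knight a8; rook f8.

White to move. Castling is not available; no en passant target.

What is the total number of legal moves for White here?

White to move; king on d5.
In check: no.
Legal moves: Nd7, Nc6, Na6, Nxf8, Nd8, Ng7, Nc7, Ng5, Nc5+, Nf4+, Nd4, Kd6, Kc6, Ke5, Kc5.
Count: 15.

15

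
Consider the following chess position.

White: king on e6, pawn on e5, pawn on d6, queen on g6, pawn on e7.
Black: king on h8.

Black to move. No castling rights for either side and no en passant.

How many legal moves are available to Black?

0

Black to move; king on h8.
In check: no.
Legal moves: none.
Count: 0.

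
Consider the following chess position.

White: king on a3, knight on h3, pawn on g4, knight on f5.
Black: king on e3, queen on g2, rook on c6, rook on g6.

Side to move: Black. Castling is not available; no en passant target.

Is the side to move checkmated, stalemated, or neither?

Black to move; black king on e3.
In check: yes, from the white knight on f5.
Legal moves for Black: Ke4, Kf3, Kd3, Ke2, Kd2.
Black is in check but has 5 legal moves → neither.

neither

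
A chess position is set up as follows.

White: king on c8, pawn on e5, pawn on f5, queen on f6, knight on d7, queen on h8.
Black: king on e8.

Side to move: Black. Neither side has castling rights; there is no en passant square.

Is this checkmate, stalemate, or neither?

Black to move; black king on e8.
In check: yes, from the white queen on h8.
King squares — d7: attacked by Kc8; e7: attacked by Qf6; f7: attacked by Qf6; d8: attacked by Qf6; f8: attacked by Qf6.
Legal moves for Black: none.
In check with no legal moves → checkmate.

checkmate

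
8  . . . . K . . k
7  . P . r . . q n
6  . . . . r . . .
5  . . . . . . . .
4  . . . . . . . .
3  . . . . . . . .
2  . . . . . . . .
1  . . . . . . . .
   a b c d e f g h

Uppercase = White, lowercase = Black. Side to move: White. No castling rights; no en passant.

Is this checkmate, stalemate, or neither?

White to move; white king on e8.
In check: yes, from the black rook on e6.
King squares — d7: attacked by Qg7; e7: attacked by Re6; f7: attacked by Rd7; d8: attacked by Rd7; f8: attacked by Qg7.
Legal moves for White: none.
In check with no legal moves → checkmate.

checkmate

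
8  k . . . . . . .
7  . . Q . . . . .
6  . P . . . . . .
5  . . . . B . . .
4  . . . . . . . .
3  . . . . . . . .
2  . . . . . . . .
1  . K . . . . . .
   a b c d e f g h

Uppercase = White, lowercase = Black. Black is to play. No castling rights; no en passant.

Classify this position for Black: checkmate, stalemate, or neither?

Black to move; black king on a8.
In check: no.
King squares — a7: attacked by Pb6; b7: attacked by Qc7; b8: attacked by Qc7.
Legal moves for Black: none.
Not in check and no legal moves → stalemate.

stalemate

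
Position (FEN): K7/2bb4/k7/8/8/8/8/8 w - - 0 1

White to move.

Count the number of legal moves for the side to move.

0

White to move; king on a8.
In check: no.
Legal moves: none.
Count: 0.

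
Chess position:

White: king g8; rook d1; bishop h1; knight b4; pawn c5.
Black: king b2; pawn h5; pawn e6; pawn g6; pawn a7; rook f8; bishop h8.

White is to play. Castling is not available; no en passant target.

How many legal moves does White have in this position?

2

White to move; king on g8.
In check: yes, from the black rook on f8.
Legal moves: Kxf8, Kh7.
Count: 2.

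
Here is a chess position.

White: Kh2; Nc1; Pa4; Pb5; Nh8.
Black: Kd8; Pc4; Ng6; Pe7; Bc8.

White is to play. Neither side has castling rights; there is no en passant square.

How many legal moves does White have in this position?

White to move; king on h2.
In check: no.
Legal moves: Nf7+, Nxg6, Kg3, Kg2, Kh1, Kg1, Nd3, Nb3, Ne2, Na2, b6, a5.
Count: 12.

12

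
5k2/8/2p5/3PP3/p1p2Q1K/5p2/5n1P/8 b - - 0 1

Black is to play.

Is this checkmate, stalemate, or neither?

Black to move; black king on f8.
In check: yes, from the white queen on f4.
Legal moves for Black: Kg8, Ke8, Kg7, Ke7.
Black is in check but has 4 legal moves → neither.

neither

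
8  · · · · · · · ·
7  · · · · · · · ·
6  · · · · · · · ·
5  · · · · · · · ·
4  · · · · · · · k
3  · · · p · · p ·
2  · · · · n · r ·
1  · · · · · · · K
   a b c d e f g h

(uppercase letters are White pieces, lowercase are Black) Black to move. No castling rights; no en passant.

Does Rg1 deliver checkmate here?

yes

After Rg1: white king on h1; in check: yes, from the black rook on g1.
King squares — g1: attacked by Ne2; g2: attacked by Rg1; h2: attacked by Pg3.
White has no legal moves → checkmate.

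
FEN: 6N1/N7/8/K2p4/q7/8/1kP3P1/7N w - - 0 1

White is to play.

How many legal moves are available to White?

White to move; king on a5.
In check: yes, from the black queen on a4.
Legal moves: Kb6, Kxa4.
Count: 2.

2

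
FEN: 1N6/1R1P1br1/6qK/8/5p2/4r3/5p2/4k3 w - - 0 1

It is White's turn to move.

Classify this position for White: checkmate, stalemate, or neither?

checkmate

White to move; white king on h6.
In check: yes, from the black queen on g6.
King squares — g5: attacked by Qg6; h5: attacked by Qg6; g6: attacked by Bf7; g7: attacked by Qg6; h7: attacked by Qg6.
Legal moves for White: none.
In check with no legal moves → checkmate.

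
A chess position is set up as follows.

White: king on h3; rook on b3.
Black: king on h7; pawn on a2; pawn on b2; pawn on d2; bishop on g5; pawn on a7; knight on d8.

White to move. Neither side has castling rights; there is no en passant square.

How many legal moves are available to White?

White to move; king on h3.
In check: no.
Legal moves: Kg4, Kg3, Kh2, Kg2, Rb8, Rb7+, Rb6, Rb5, Rb4, Rg3, Rf3, Re3, Rd3, Rc3, Ra3, Rxb2.
Count: 16.

16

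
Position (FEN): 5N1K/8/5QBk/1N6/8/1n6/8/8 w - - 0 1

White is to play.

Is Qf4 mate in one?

yes

After Qf4: black king on h6; in check: yes, from the white queen on f4.
King squares — g5: attacked by Qf4; h5: attacked by Bg6; g6: attacked by Nf8; g7: attacked by Kh8; h7: attacked by Bg6.
Black has no legal moves → checkmate.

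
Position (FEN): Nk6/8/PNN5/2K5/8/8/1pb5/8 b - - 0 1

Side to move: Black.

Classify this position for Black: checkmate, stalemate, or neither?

Black to move; black king on b8.
In check: yes, from the white knight on c6.
King squares — a7: attacked by Nc6; b7: attacked by Pa6; c7: attacked by Na8; a8: attacked by Nb6; c8: attacked by Nb6.
Legal moves for Black: none.
In check with no legal moves → checkmate.

checkmate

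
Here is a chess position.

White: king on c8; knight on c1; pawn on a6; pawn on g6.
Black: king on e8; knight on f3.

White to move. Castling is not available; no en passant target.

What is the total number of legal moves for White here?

9

White to move; king on c8.
In check: no.
Legal moves: Kb8, Kc7, Kb7, Nd3, Nb3, Ne2, Na2, g7, a7.
Count: 9.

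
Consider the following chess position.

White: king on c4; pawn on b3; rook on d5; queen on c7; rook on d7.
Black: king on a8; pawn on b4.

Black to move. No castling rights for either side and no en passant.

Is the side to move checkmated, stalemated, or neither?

Black to move; black king on a8.
In check: no.
King squares — a7: attacked by Qc7; b7: attacked by Qc7; b8: attacked by Qc7.
Legal moves for Black: none.
Not in check and no legal moves → stalemate.

stalemate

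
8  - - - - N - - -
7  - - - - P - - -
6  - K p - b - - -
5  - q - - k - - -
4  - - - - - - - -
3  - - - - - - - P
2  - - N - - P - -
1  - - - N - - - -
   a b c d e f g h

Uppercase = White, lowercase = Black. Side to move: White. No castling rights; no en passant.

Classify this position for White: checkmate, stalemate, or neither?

neither

White to move; white king on b6.
In check: yes, from the black queen on b5.
Legal moves for White: Kc7, Ka7.
White is in check but has 2 legal moves → neither.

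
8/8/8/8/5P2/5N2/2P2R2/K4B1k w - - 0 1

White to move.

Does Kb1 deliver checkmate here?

After Kb1: black king on h1; in check: no.
Black is not in check, so this cannot be checkmate.

no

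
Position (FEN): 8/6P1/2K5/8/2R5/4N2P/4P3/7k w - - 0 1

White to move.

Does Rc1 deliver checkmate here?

After Rc1: black king on h1; in check: yes, from the white rook on c1.
Black has 1 legal reply: Kh2.
In check but a legal move exists → not checkmate.

no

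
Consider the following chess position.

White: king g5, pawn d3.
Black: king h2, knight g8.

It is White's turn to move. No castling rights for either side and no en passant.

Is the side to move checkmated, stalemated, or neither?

White to move; white king on g5.
In check: no.
Legal moves for White: Kg6, Kh5, Kf5, Kh4, Kg4, Kf4, d4.
White has 7 legal moves and is not in check → neither.

neither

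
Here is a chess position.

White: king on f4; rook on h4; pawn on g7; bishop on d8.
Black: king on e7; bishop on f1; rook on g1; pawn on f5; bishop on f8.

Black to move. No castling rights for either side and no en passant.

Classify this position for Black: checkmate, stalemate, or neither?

Black to move; black king on e7.
In check: yes, from the white bishop on d8.
King squares — d6: available; e6: available; f6: attacked by Bd8; d7: available; f7: available; d8: available; e8: available; f8: own bishop.
Legal moves for Black: Ke8, Kxd8, Kf7, Kd7, Ke6, Kd6.
Black is in check but has 6 legal moves → neither.

neither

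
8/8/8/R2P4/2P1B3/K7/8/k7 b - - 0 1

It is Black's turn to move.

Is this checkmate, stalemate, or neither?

Black to move; black king on a1.
In check: no.
King squares — b1: attacked by Be4; a2: attacked by Ka3; b2: attacked by Ka3.
Legal moves for Black: none.
Not in check and no legal moves → stalemate.

stalemate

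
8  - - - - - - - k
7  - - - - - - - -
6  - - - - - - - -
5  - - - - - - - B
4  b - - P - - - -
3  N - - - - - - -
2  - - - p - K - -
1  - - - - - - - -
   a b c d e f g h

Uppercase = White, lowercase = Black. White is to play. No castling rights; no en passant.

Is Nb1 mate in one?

After Nb1: black king on h8; in check: no.
Black is not in check, so this cannot be checkmate.

no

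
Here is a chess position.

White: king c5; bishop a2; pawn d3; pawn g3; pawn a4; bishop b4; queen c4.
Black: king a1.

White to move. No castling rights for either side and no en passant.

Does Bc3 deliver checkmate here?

yes

After Bc3: black king on a1; in check: yes, from the white bishop on c3.
King squares — b1: attacked by Ba2; a2: attacked by Qc4; b2: attacked by Bc3.
Black has no legal moves → checkmate.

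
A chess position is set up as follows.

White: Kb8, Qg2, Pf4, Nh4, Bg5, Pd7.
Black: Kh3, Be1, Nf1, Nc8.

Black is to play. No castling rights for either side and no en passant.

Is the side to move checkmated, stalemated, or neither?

Black to move; black king on h3.
In check: yes, from the white queen on g2.
King squares — g2: attacked by Nh4; h2: attacked by Qg2; g3: attacked by Qg2; g4: attacked by Qg2; h4: attacked by Bg5.
Legal moves for Black: none.
In check with no legal moves → checkmate.

checkmate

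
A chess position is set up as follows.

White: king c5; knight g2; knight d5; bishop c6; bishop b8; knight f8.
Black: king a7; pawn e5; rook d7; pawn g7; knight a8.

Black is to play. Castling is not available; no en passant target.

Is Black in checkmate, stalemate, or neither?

neither

Black to move; black king on a7.
In check: yes, from the white bishop on b8.
King squares — a6: available; b6: attacked by Kc5; b7: attacked by Bc6; a8: own knight; b8: available.
Legal moves for Black: Kxb8, Ka6.
Black is in check but has 2 legal moves → neither.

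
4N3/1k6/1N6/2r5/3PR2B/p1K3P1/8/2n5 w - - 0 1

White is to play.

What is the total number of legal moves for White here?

4

White to move; king on c3.
In check: yes, from the black rook on c5.
Legal moves: Kb4, Kd2, Nc4, dxc5.
Count: 4.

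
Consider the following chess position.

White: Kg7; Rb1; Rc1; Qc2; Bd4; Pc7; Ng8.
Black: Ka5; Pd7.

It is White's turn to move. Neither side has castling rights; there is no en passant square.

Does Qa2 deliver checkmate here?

yes

After Qa2: black king on a5; in check: yes, from the white queen on a2.
King squares — a4: attacked by Qa2; b4: attacked by Rb1; b5: attacked by Rb1; a6: attacked by Qa2; b6: attacked by Rb1.
Black has no legal moves → checkmate.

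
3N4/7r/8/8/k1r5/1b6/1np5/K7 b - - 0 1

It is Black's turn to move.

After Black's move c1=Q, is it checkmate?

yes

After c1=Q: white king on a1; in check: yes, from the black queen on c1.
King squares — b1: attacked by Qc1; a2: attacked by Bb3; b2: attacked by Qc1.
White has no legal moves → checkmate.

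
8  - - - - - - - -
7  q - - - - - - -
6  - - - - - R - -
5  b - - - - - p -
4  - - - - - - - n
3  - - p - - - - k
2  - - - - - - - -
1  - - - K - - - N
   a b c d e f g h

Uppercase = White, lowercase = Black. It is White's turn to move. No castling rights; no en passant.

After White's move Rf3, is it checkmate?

no

After Rf3: black king on h3; in check: yes, from the white rook on f3.
Black has 4 legal replies: Kg4, Kh2, Kg2, Nxf3.
In check but a legal move exists → not checkmate.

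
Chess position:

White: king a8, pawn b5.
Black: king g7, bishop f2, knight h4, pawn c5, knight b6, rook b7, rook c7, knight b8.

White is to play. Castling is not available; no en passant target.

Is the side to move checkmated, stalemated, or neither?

White to move; white king on a8.
In check: yes, from the black knight on b6.
King squares — a7: attacked by Rb7; b7: attacked by Rc7; b8: attacked by Rb7.
Legal moves for White: none.
In check with no legal moves → checkmate.

checkmate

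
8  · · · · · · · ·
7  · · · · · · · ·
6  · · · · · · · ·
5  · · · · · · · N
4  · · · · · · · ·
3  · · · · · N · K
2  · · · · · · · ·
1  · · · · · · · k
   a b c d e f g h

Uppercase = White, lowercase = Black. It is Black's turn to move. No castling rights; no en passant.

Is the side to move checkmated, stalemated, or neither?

stalemate

Black to move; black king on h1.
In check: no.
King squares — g1: attacked by Nf3; g2: attacked by Kh3; h2: attacked by Nf3.
Legal moves for Black: none.
Not in check and no legal moves → stalemate.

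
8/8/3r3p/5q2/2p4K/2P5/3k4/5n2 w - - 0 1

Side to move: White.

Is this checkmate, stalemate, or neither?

stalemate

White to move; white king on h4.
In check: no.
King squares — g3: attacked by Nf1; h3: attacked by Qf5; g4: attacked by Qf5; g5: attacked by Qf5; h5: attacked by Qf5.
Legal moves for White: none.
Not in check and no legal moves → stalemate.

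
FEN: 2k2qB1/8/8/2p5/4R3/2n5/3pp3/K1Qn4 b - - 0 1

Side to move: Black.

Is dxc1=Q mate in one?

yes

After dxc1=Q: white king on a1; in check: yes, from the black queen on c1.
King squares — b1: attacked by Qc1; a2: attacked by Nc3; b2: attacked by Qc1.
White has no legal moves → checkmate.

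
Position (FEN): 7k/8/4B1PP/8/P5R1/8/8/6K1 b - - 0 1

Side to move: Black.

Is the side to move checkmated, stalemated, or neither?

stalemate

Black to move; black king on h8.
In check: no.
King squares — g7: attacked by Ph6; h7: attacked by Pg6; g8: attacked by Be6.
Legal moves for Black: none.
Not in check and no legal moves → stalemate.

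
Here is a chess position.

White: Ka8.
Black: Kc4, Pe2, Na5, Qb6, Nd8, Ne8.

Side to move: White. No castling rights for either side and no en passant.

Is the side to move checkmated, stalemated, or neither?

White to move; white king on a8.
In check: no.
King squares — a7: attacked by Qb6; b7: attacked by Na5; b8: attacked by Qb6.
Legal moves for White: none.
Not in check and no legal moves → stalemate.

stalemate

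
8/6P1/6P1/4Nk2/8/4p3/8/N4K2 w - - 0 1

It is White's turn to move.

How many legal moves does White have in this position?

White to move; king on f1.
In check: no.
Legal moves: Nf7, Nd7, Nc6, Ng4, Nc4, Nf3, Nd3, Kg2, Ke2, Kg1, Ke1, Nb3, Nc2, g8=Q, g8=R, g8=B, g8=N.
Count: 17.

17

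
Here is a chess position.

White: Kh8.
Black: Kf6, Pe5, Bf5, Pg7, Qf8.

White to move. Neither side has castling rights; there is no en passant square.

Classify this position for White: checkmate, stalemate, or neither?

checkmate

White to move; white king on h8.
In check: yes, from the black queen on f8.
King squares — g7: attacked by Kf6; h7: attacked by Bf5; g8: attacked by Qf8.
Legal moves for White: none.
In check with no legal moves → checkmate.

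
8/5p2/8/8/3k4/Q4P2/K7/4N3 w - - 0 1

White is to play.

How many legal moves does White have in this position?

White to move; king on a2.
In check: no.
Legal moves: Qf8, Qa8, Qe7, Qa7+, Qd6+, Qa6, Qc5+, Qa5, Qb4+, Qa4+, Qe3+, Qd3+, Qc3+, Qb3, Qb2+, Qc1, Kb3, Kb2, Kb1, Ka1, Nd3, Ng2, Nc2+, f4.
Count: 24.

24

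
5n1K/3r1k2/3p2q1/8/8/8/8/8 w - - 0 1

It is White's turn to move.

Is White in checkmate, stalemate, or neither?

White to move; white king on h8.
In check: no.
King squares — g7: attacked by Qg6; h7: attacked by Qg6; g8: attacked by Qg6.
Legal moves for White: none.
Not in check and no legal moves → stalemate.

stalemate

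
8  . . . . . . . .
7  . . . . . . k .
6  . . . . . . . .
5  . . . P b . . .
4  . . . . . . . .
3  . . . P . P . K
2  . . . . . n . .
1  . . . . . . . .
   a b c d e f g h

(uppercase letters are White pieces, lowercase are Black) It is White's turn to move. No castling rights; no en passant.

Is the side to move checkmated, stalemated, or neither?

White to move; white king on h3.
In check: yes, from the black knight on f2.
Legal moves for White: Kh4, Kg2.
White is in check but has 2 legal moves → neither.

neither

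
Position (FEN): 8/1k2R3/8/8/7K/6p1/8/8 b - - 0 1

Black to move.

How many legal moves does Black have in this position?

6

Black to move; king on b7.
In check: yes, from the white rook on e7.
Legal moves: Kc8, Kb8, Ka8, Kc6, Kb6, Ka6.
Count: 6.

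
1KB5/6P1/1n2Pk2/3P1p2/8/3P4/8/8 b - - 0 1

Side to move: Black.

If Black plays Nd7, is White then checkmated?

no

After Nd7: white king on b8; in check: yes, from the black knight on d7.
White has 6 legal replies: Ka8, Kc7, Kb7, Ka7, Bxd7, exd7.
In check but a legal move exists → not checkmate.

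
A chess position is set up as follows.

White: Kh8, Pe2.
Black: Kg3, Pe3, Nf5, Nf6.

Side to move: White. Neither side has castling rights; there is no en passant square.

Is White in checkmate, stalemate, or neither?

stalemate

White to move; white king on h8.
In check: no.
King squares — g7: attacked by Nf5; h7: attacked by Nf6; g8: attacked by Nf6.
Legal moves for White: none.
Not in check and no legal moves → stalemate.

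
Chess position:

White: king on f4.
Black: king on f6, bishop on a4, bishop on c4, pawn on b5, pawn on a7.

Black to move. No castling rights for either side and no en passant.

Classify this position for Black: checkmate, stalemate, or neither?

neither

Black to move; black king on f6.
In check: no.
Legal moves for Black include: Kg7, Kf7, Ke7, Kg6, Ke6, Bg8, Bf7, Be6, Bd5, Bd3, Bcb3, Be2, Ba2, Bf1, Bab3, Bc2, Bd1, a6, ... (list truncated; more exist).
Black has legal moves and is not in check → neither.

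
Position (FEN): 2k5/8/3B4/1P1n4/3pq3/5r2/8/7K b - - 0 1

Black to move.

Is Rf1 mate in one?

no

After Rf1: white king on h1; in check: yes, from the black rook on f1 and the black queen on e4.
White has 1 legal reply: Kh2.
In check but a legal move exists → not checkmate.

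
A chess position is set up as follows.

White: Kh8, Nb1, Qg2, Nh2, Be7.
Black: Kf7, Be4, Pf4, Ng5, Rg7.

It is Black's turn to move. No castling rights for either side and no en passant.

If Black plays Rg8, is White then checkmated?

yes

After Rg8: white king on h8; in check: yes, from the black rook on g8.
King squares — g7: attacked by Kf7; h7: attacked by Be4; g8: attacked by Kf7.
White has no legal moves → checkmate.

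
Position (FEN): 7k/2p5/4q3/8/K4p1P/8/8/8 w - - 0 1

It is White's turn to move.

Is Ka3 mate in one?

After Ka3: black king on h8; in check: no.
Black is not in check, so this cannot be checkmate.

no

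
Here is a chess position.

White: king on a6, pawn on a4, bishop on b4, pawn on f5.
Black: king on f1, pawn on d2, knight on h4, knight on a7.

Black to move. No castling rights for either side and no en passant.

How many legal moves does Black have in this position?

Black to move; king on f1.
In check: no.
Legal moves: Nc8, Nc6, Nb5, Ng6, Nxf5, Nf3, Ng2, Kg2, Kf2, Ke2, Kg1, Ke1, d1=Q, d1=R, d1=B, d1=N.
Count: 16.

16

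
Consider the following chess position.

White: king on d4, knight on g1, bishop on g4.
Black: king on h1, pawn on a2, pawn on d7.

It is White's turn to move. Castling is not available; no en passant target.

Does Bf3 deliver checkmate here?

no

After Bf3: black king on h1; in check: yes, from the white bishop on f3.
Black has 2 legal replies: Kh2, Kxg1.
In check but a legal move exists → not checkmate.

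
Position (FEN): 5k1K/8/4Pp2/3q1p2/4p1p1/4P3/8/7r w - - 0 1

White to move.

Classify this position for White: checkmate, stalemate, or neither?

checkmate

White to move; white king on h8.
In check: yes, from the black rook on h1.
King squares — g7: attacked by Kf8; h7: attacked by Rh1; g8: attacked by Kf8.
Legal moves for White: none.
In check with no legal moves → checkmate.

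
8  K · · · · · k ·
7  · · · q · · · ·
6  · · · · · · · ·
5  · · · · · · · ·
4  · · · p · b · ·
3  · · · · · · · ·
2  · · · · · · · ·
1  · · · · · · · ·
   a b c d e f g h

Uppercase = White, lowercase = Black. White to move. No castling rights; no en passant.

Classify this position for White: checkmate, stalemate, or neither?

White to move; white king on a8.
In check: no.
King squares — a7: attacked by Qd7; b7: attacked by Qd7; b8: attacked by Bf4.
Legal moves for White: none.
Not in check and no legal moves → stalemate.

stalemate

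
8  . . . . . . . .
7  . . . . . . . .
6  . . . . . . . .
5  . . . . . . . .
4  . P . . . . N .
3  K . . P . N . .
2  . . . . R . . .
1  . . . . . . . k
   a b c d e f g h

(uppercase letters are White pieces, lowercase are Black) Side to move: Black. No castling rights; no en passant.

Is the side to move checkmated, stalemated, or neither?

Black to move; black king on h1.
In check: no.
King squares — g1: attacked by Nf3; g2: attacked by Re2; h2: attacked by Re2.
Legal moves for Black: none.
Not in check and no legal moves → stalemate.

stalemate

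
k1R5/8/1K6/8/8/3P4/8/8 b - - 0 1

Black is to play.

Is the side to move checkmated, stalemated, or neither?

Black to move; black king on a8.
In check: yes, from the white rook on c8.
King squares — a7: attacked by Kb6; b7: attacked by Kb6; b8: attacked by Rc8.
Legal moves for Black: none.
In check with no legal moves → checkmate.

checkmate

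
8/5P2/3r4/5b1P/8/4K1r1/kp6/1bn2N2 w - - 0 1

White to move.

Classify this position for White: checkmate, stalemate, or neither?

neither

White to move; white king on e3.
In check: yes, from the black rook on g3.
Legal moves for White: Kf4, Kf2, Nxg3.
White is in check but has 3 legal moves → neither.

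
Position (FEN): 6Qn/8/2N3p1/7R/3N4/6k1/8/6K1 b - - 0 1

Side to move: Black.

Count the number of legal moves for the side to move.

Black to move; king on g3.
In check: no.
Legal moves: Nf7, Kg4, Kf4, g5.
Count: 4.

4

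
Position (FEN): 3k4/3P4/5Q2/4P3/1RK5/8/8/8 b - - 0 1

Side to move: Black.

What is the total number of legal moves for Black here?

Black to move; king on d8.
In check: yes, from the white queen on f6.
Legal moves: Kxd7, Kc7.
Count: 2.

2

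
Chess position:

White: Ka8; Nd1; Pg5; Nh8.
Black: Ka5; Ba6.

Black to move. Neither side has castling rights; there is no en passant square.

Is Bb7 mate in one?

After Bb7: white king on a8; in check: yes, from the black bishop on b7.
White has 3 legal replies: Kb8, Kxb7, Ka7.
In check but a legal move exists → not checkmate.

no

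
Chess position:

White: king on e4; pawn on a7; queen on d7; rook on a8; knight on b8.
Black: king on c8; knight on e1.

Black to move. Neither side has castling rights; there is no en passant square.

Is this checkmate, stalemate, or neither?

checkmate

Black to move; black king on c8.
In check: yes, from the white queen on d7.
King squares — b7: attacked by Qd7; c7: attacked by Qd7; d7: attacked by Nb8; b8: attacked by Pa7; d8: attacked by Qd7.
Legal moves for Black: none.
In check with no legal moves → checkmate.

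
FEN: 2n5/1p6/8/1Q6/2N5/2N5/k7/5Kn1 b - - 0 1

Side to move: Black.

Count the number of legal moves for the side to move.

1

Black to move; king on a2.
In check: yes, from the white knight on c3.
Legal moves: Ka1.
Count: 1.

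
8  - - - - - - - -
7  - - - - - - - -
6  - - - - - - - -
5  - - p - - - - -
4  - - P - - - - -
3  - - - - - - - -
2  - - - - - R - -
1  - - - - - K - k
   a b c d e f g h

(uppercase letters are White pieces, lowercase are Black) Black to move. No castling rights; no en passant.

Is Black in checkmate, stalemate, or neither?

stalemate

Black to move; black king on h1.
In check: no.
King squares — g1: attacked by Kf1; g2: attacked by Kf1; h2: attacked by Rf2.
Legal moves for Black: none.
Not in check and no legal moves → stalemate.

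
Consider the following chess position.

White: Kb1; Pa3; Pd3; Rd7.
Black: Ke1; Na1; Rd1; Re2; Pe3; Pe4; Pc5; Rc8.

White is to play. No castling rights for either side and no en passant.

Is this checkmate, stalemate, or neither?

White to move; white king on b1.
In check: yes, from the black rook on d1.
King squares — a1: attacked by Rd1; c1: attacked by Rd1; a2: attacked by Re2; b2: attacked by Re2; c2: attacked by Na1.
Legal moves for White: none.
In check with no legal moves → checkmate.

checkmate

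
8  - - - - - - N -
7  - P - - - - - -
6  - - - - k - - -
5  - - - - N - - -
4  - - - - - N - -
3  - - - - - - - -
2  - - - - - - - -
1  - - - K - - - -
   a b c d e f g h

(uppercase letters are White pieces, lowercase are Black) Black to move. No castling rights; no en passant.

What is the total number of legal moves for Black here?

Black to move; king on e6.
In check: yes, from the white knight on f4.
Legal moves: Kd6, Kf5, Kxe5.
Count: 3.

3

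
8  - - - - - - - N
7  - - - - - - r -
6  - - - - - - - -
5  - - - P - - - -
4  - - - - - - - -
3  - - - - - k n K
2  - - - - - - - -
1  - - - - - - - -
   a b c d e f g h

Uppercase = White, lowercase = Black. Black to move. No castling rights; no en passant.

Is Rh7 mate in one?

yes

After Rh7: white king on h3; in check: yes, from the black rook on h7.
King squares — g2: attacked by Kf3; h2: attacked by Rh7; g3: attacked by Kf3; g4: attacked by Kf3; h4: attacked by Rh7.
White has no legal moves → checkmate.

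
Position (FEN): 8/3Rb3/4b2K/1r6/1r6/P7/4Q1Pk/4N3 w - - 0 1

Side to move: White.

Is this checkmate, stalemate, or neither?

neither

White to move; white king on h6.
In check: no.
Legal moves for White include: Rd8, Rxe7, Rc7, Rb7, Ra7, Rd6, Rd5, Rd4, Rd3, Rd2, Rd1, Kh7, Kg7, Kg6, Qxe6, Qh5+, Qe5+, Qxb5, ... (list truncated; more exist).
White has legal moves and is not in check → neither.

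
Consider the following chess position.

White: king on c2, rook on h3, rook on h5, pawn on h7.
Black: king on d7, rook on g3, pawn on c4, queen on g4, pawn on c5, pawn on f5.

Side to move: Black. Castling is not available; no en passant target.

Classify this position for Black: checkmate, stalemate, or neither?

neither

Black to move; black king on d7.
In check: no.
Legal moves for Black include: Ke8, Kd8, Kc8, Ke7, Kc7, Ke6, Kd6, Kc6, Qg8, Qg7, Qg6, Qxh5, Qg5, Qh4, Qf4, Qe4+, Qd4, Qxh3, ... (list truncated; more exist).
Black has legal moves and is not in check → neither.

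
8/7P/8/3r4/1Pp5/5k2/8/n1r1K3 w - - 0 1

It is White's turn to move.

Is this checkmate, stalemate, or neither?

White to move; white king on e1.
In check: yes, from the black rook on c1.
King squares — d1: attacked by Rc1; f1: attacked by Rc1; d2: attacked by Rd5; e2: attacked by Kf3; f2: attacked by Kf3.
Legal moves for White: none.
In check with no legal moves → checkmate.

checkmate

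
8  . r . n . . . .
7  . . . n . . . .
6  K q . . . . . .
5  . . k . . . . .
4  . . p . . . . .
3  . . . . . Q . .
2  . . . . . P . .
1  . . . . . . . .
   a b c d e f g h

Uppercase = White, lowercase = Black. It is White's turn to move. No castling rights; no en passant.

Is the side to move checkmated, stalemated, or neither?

White to move; white king on a6.
In check: yes, from the black queen on b6.
King squares — a5: attacked by Qb6; b5: attacked by Kc5; b6: attacked by Kc5; a7: attacked by Qb6; b7: attacked by Qb6.
Legal moves for White: none.
In check with no legal moves → checkmate.

checkmate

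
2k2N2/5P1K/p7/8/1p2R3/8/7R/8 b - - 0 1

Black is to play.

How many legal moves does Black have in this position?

6

Black to move; king on c8.
In check: no.
Legal moves: Kd8, Kb8, Kc7, Kb7, a5, b3.
Count: 6.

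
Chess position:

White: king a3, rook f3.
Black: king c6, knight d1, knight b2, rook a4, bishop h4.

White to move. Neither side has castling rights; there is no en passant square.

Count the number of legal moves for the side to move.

White to move; king on a3.
In check: yes, from the black rook on a4.
Legal moves: Kb3.
Count: 1.

1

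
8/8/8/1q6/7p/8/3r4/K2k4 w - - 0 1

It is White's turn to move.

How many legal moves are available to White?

0

White to move; king on a1.
In check: no.
Legal moves: none.
Count: 0.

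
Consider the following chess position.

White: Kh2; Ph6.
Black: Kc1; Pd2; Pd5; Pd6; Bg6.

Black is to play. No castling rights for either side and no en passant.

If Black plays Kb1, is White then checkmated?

no

After Kb1: white king on h2; in check: no.
White is not in check, so this cannot be checkmate.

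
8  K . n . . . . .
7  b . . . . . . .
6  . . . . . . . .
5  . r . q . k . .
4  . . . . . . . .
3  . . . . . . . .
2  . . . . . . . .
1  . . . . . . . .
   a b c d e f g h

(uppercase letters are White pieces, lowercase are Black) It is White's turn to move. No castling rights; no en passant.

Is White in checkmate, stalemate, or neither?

White to move; white king on a8.
In check: yes, from the black queen on d5.
King squares — a7: attacked by Nc8; b7: attacked by Rb5; b8: attacked by Rb5.
Legal moves for White: none.
In check with no legal moves → checkmate.

checkmate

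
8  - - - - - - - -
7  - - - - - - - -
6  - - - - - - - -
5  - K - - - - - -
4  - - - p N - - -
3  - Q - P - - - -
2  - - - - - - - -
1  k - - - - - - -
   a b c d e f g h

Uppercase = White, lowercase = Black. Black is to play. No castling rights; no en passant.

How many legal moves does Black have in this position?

0

Black to move; king on a1.
In check: no.
Legal moves: none.
Count: 0.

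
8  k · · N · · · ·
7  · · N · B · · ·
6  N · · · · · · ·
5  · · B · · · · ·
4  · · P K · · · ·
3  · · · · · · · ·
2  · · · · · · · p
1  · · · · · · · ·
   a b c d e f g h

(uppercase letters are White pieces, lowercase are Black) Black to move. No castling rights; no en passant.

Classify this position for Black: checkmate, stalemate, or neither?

checkmate

Black to move; black king on a8.
In check: yes, from the white knight on c7.
King squares — a7: attacked by Bc5; b7: attacked by Nd8; b8: attacked by Na6.
Legal moves for Black: none.
In check with no legal moves → checkmate.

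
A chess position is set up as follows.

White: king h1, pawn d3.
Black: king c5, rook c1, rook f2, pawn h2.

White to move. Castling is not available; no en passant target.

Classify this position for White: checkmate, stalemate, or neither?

checkmate

White to move; white king on h1.
In check: yes, from the black rook on c1.
King squares — g1: attacked by Rc1; g2: attacked by Rf2; h2: attacked by Rf2.
Legal moves for White: none.
In check with no legal moves → checkmate.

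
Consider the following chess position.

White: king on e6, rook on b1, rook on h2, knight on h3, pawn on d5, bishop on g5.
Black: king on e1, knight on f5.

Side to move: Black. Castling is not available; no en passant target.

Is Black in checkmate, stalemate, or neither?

checkmate

Black to move; black king on e1.
In check: yes, from the white rook on b1.
King squares — d1: attacked by Rb1; f1: attacked by Rb1; d2: attacked by Rh2; e2: attacked by Rh2; f2: attacked by Rh2.
Legal moves for Black: none.
In check with no legal moves → checkmate.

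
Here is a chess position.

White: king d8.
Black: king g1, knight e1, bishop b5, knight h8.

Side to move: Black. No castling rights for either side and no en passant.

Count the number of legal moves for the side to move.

20

Black to move; king on g1.
In check: no.
Legal moves: Nf7+, Ng6, Be8, Bd7, Bc6, Ba6, Bc4, Ba4, Bd3, Be2, Bf1, Kh2, Kg2, Kf2, Kh1, Kf1, Nf3, Nd3, Ng2, Nc2.
Count: 20.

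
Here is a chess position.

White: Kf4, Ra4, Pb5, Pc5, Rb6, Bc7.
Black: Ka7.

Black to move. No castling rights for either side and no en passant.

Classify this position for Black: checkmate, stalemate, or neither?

Black to move; black king on a7.
In check: yes, from the white rook on a4.
King squares — a6: attacked by Ra4; b6: attacked by Pc5; b7: attacked by Rb6; a8: attacked by Ra4; b8: attacked by Rb6.
Legal moves for Black: none.
In check with no legal moves → checkmate.

checkmate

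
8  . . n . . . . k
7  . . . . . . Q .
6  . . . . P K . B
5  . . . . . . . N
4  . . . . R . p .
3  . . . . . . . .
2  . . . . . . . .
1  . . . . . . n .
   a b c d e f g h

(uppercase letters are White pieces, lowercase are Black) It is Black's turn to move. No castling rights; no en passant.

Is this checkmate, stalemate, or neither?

checkmate

Black to move; black king on h8.
In check: yes, from the white queen on g7.
King squares — g7: attacked by Nh5; h7: attacked by Qg7; g8: attacked by Qg7.
Legal moves for Black: none.
In check with no legal moves → checkmate.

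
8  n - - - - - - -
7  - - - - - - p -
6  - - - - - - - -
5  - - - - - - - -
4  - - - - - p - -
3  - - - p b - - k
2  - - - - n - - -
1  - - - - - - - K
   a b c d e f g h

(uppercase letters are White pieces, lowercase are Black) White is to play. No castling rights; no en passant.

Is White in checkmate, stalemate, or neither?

White to move; white king on h1.
In check: no.
King squares — g1: attacked by Ne2; g2: attacked by Kh3; h2: attacked by Kh3.
Legal moves for White: none.
Not in check and no legal moves → stalemate.

stalemate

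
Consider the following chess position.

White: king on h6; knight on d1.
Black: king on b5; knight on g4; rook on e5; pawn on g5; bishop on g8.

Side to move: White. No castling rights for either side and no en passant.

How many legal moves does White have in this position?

White to move; king on h6.
In check: yes, from the black knight on g4.
Legal moves: Kg7, Kg6, Kh5.
Count: 3.

3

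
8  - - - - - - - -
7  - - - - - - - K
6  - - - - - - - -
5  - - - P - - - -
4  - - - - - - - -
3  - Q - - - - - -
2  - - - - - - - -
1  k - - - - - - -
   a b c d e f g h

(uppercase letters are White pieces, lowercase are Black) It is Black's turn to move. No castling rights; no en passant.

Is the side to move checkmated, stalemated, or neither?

Black to move; black king on a1.
In check: no.
King squares — b1: attacked by Qb3; a2: attacked by Qb3; b2: attacked by Qb3.
Legal moves for Black: none.
Not in check and no legal moves → stalemate.

stalemate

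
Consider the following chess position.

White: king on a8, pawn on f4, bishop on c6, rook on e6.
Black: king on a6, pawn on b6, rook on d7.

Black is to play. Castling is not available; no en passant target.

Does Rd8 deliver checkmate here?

yes

After Rd8: white king on a8; in check: yes, from the black rook on d8.
King squares — a7: attacked by Ka6; b7: attacked by Ka6; b8: attacked by Rd8.
White has no legal moves → checkmate.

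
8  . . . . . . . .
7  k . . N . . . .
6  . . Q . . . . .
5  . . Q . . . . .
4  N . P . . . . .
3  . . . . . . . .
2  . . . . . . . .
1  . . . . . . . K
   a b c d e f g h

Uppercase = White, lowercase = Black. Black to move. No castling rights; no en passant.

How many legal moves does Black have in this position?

Black to move; king on a7.
In check: yes, from the white queen on c5.
Legal moves: none.
Count: 0.

0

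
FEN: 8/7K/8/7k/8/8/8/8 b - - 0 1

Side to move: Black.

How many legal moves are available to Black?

Black to move; king on h5.
In check: no.
Legal moves: Kg5, Kh4, Kg4.
Count: 3.

3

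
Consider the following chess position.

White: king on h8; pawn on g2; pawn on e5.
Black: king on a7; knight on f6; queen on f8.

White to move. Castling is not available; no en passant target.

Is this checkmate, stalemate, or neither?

White to move; white king on h8.
In check: yes, from the black queen on f8.
King squares — g7: attacked by Qf8; h7: attacked by Nf6; g8: attacked by Nf6.
Legal moves for White: none.
In check with no legal moves → checkmate.

checkmate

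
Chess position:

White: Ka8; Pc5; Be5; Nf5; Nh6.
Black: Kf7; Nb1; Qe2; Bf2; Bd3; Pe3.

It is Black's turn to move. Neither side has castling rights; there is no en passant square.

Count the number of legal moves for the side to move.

4

Black to move; king on f7.
In check: yes, from the white knight on h6.
Legal moves: Kf8, Ke8, Kg6, Ke6.
Count: 4.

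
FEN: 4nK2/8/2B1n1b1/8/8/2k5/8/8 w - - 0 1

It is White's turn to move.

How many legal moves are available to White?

2

White to move; king on f8.
In check: yes, from the black knight on e6.
Legal moves: Kg8, Ke7.
Count: 2.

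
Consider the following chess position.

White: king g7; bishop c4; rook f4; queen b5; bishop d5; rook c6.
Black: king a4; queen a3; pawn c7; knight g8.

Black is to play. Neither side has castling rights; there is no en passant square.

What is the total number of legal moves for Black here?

Black to move; king on a4.
In check: yes, from the white queen on b5.
Legal moves: none.
Count: 0.

0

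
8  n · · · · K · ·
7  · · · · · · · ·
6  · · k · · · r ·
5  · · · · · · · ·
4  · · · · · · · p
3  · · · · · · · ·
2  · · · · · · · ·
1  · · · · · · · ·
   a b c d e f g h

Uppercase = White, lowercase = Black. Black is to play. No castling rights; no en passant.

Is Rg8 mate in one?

no

After Rg8: white king on f8; in check: yes, from the black rook on g8.
White has 3 legal replies: Kxg8, Kf7, Ke7.
In check but a legal move exists → not checkmate.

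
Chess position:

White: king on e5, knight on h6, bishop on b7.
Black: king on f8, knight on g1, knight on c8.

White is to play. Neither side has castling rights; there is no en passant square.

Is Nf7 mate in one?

After Nf7: black king on f8; in check: no.
Black is not in check, so this cannot be checkmate.

no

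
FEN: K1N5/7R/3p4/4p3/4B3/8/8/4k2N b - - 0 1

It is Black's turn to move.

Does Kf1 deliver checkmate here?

no

After Kf1: white king on a8; in check: no.
White is not in check, so this cannot be checkmate.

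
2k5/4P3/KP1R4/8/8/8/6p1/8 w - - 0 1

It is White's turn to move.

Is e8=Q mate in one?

After e8=Q: black king on c8; in check: yes, from the white queen on e8.
King squares — b7: attacked by Ka6; c7: attacked by Pb6; d7: attacked by Rd6; b8: attacked by Qe8; d8: attacked by Rd6.
Black has no legal moves → checkmate.

yes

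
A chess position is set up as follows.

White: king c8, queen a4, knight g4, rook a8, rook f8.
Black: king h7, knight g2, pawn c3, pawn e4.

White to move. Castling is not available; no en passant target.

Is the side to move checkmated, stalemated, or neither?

White to move; white king on c8.
In check: no.
Legal moves for White include: Rh8+, Rg8, Re8, Rd8, Rf7+, Rf6, Rf5, Rf4, Rf3, Rf2, Rf1, Kd8, Kb8, Kd7, Kc7, Kb7, Rb8, Ra7+, ... (list truncated; more exist).
White has legal moves and is not in check → neither.

neither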